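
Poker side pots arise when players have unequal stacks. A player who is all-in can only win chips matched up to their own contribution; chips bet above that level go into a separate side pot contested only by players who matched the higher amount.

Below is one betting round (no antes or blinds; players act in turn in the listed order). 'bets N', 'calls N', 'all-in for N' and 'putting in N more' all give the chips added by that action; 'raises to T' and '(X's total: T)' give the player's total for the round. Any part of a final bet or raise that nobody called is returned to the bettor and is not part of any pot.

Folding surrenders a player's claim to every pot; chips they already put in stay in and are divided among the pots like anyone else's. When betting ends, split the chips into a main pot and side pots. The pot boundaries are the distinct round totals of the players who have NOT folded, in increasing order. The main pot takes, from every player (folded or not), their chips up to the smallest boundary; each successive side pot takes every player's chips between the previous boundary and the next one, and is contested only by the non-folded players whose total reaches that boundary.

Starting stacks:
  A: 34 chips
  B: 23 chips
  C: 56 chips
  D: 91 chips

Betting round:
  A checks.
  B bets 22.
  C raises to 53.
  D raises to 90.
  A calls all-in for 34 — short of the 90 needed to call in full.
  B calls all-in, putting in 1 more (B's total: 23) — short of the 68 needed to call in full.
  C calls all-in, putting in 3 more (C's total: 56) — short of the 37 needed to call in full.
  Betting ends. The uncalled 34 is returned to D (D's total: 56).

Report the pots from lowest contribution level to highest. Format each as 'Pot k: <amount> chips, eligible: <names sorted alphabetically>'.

Pot 1: 92 chips, eligible: A, B, C, D
Pot 2: 33 chips, eligible: A, C, D
Pot 3: 44 chips, eligible: C, D

Derivation:
Contributions (after 34 returned to D): A=34, B=23, C=56, D=56
Pot levels (distinct totals of non-folded players): 23, 34, 56
Layer 1-23: 23 each from A, B, C, D = 23*4 = 92 chips; eligible A, B, C, D
Layer 24-34: 11 each from A, C, D = 11*3 = 33 chips; eligible A, C, D
Layer 35-56: 22 each from C, D = 22*2 = 44 chips; eligible C, D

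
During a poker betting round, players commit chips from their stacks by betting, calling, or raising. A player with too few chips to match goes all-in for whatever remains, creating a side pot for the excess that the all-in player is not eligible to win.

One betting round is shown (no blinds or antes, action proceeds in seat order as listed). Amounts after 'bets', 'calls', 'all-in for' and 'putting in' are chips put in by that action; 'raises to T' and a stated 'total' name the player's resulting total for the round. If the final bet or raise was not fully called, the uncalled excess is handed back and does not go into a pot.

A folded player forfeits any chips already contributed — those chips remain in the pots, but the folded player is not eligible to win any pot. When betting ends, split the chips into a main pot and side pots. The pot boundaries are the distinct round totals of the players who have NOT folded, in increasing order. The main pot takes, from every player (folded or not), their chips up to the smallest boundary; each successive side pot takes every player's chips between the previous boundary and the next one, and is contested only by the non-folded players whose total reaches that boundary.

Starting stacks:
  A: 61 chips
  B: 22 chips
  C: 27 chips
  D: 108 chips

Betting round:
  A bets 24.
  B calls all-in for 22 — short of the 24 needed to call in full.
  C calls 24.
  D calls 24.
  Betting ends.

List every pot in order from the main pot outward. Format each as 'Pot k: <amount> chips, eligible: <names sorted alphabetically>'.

Pot 1: 88 chips, eligible: A, B, C, D
Pot 2: 6 chips, eligible: A, C, D

Derivation:
Contributions: A=24, B=22, C=24, D=24
Pot levels (distinct totals of non-folded players): 22, 24
Layer 1-22: 22 each from A, B, C, D = 22*4 = 88 chips; eligible A, B, C, D
Layer 23-24: 2 each from A, C, D = 2*3 = 6 chips; eligible A, C, D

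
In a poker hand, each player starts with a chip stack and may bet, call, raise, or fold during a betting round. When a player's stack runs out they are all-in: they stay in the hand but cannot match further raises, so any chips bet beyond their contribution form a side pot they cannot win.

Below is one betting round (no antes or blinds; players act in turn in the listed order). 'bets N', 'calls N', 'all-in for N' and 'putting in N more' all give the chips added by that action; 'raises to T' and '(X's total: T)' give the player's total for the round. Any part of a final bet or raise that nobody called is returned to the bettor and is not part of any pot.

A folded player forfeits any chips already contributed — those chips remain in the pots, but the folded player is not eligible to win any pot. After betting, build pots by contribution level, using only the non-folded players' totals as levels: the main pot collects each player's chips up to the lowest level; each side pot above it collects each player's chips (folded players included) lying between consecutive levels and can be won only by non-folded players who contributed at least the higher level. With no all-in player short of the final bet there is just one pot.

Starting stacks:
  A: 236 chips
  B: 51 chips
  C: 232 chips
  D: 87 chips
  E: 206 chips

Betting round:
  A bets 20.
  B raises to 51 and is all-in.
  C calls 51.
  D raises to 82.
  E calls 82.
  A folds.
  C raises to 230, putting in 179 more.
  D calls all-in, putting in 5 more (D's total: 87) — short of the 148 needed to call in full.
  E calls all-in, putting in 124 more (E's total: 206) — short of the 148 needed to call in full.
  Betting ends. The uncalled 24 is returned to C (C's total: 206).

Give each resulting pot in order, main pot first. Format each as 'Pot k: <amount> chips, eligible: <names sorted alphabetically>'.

Contributions (after 24 returned to C): A=20, B=51, C=206, D=87, E=206
Folded: A
Pot levels (distinct totals of non-folded players): 51, 87, 206
Layer 1-51: A 20 + B 51 + C 51 + D 51 + E 51 = 224 chips; eligible B, C, D, E
Layer 52-87: 36 each from C, D, E = 36*3 = 108 chips; eligible C, D, E
Layer 88-206: 119 each from C, E = 119*2 = 238 chips; eligible C, E

Pot 1: 224 chips, eligible: B, C, D, E
Pot 2: 108 chips, eligible: C, D, E
Pot 3: 238 chips, eligible: C, E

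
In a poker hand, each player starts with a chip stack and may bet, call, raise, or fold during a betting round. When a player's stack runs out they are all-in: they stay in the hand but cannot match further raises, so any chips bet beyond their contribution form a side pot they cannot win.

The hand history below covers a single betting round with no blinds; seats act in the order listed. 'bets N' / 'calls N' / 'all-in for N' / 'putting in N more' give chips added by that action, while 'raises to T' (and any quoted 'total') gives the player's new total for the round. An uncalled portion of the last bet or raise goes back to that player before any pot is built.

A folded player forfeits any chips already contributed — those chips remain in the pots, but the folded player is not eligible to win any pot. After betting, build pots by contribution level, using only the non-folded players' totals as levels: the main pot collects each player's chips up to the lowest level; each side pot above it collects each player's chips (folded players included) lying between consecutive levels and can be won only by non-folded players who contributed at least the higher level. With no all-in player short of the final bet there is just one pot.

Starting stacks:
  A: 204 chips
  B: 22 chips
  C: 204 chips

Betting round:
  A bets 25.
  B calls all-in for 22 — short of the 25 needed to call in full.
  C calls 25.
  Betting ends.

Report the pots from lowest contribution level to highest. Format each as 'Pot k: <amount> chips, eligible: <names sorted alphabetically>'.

Contributions: A=25, B=22, C=25
Pot levels (distinct totals of non-folded players): 22, 25
Layer 1-22: 22 each from A, B, C = 22*3 = 66 chips; eligible A, B, C
Layer 23-25: 3 each from A, C = 3*2 = 6 chips; eligible A, C

Pot 1: 66 chips, eligible: A, B, C
Pot 2: 6 chips, eligible: A, C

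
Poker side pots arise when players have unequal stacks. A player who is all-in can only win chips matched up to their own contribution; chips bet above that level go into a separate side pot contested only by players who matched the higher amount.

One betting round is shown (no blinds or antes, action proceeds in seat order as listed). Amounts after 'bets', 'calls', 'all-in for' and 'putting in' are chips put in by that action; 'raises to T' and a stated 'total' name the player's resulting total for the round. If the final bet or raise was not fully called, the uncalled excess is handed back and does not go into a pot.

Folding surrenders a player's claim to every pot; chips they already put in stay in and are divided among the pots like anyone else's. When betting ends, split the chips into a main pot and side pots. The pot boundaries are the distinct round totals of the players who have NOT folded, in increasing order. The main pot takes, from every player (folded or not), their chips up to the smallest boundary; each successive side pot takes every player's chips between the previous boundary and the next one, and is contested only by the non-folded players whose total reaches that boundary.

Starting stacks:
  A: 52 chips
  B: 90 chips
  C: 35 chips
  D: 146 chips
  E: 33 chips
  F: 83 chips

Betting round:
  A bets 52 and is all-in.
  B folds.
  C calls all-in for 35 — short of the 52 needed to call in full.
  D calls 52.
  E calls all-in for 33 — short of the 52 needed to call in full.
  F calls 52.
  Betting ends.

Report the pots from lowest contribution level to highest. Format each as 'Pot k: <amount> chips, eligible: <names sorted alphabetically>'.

Pot 1: 165 chips, eligible: A, C, D, E, F
Pot 2: 8 chips, eligible: A, C, D, F
Pot 3: 51 chips, eligible: A, D, F

Derivation:
Contributions: A=52, C=35, D=52, E=33, F=52
Folded: B
Pot levels (distinct totals of non-folded players): 33, 35, 52
Layer 1-33: 33 each from A, C, D, E, F = 33*5 = 165 chips; eligible A, C, D, E, F
Layer 34-35: 2 each from A, C, D, F = 2*4 = 8 chips; eligible A, C, D, F
Layer 36-52: 17 each from A, D, F = 17*3 = 51 chips; eligible A, D, F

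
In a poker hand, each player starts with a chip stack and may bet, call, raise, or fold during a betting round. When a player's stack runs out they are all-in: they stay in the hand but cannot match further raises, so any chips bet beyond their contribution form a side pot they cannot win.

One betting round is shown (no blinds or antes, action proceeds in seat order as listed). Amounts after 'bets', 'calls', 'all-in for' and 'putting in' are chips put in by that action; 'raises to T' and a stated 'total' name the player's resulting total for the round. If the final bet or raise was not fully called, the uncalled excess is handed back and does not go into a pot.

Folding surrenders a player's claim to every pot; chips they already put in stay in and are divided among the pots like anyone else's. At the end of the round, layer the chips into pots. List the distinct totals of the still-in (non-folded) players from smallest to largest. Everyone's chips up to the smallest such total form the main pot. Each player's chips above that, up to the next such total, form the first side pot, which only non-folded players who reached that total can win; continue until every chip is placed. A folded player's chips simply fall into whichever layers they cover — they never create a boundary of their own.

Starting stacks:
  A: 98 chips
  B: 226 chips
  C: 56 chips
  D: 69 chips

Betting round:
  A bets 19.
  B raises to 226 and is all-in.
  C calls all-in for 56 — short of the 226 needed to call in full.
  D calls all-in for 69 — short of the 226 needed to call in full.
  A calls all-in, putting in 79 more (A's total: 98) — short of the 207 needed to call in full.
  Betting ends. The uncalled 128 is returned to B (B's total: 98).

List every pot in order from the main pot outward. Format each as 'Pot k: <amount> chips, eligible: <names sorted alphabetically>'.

Contributions (after 128 returned to B): A=98, B=98, C=56, D=69
Pot levels (distinct totals of non-folded players): 56, 69, 98
Layer 1-56: 56 each from A, B, C, D = 56*4 = 224 chips; eligible A, B, C, D
Layer 57-69: 13 each from A, B, D = 13*3 = 39 chips; eligible A, B, D
Layer 70-98: 29 each from A, B = 29*2 = 58 chips; eligible A, B

Pot 1: 224 chips, eligible: A, B, C, D
Pot 2: 39 chips, eligible: A, B, D
Pot 3: 58 chips, eligible: A, B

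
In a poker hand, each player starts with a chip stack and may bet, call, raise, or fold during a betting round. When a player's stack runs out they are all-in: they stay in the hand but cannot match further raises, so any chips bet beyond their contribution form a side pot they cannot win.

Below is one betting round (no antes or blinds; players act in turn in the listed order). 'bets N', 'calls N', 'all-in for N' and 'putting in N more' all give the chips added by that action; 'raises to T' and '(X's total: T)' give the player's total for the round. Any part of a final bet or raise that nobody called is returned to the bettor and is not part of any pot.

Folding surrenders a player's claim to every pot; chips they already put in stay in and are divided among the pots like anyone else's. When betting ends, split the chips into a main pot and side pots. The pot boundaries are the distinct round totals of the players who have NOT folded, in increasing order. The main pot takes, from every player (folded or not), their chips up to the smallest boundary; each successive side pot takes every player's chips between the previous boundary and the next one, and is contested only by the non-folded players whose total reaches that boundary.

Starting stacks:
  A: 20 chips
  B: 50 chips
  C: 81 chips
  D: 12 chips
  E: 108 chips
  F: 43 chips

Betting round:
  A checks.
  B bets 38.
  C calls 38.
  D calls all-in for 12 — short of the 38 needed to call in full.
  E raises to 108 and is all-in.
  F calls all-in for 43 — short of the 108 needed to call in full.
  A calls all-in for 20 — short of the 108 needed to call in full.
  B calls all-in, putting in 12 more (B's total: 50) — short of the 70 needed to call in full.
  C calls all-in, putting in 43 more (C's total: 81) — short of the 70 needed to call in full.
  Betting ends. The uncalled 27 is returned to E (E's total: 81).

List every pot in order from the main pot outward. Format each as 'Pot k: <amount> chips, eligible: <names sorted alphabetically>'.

Pot 1: 72 chips, eligible: A, B, C, D, E, F
Pot 2: 40 chips, eligible: A, B, C, E, F
Pot 3: 92 chips, eligible: B, C, E, F
Pot 4: 21 chips, eligible: B, C, E
Pot 5: 62 chips, eligible: C, E

Derivation:
Contributions (after 27 returned to E): A=20, B=50, C=81, D=12, E=81, F=43
Pot levels (distinct totals of non-folded players): 12, 20, 43, 50, 81
Layer 1-12: 12 each from A, B, C, D, E, F = 12*6 = 72 chips; eligible A, B, C, D, E, F
Layer 13-20: 8 each from A, B, C, E, F = 8*5 = 40 chips; eligible A, B, C, E, F
Layer 21-43: 23 each from B, C, E, F = 23*4 = 92 chips; eligible B, C, E, F
Layer 44-50: 7 each from B, C, E = 7*3 = 21 chips; eligible B, C, E
Layer 51-81: 31 each from C, E = 31*2 = 62 chips; eligible C, E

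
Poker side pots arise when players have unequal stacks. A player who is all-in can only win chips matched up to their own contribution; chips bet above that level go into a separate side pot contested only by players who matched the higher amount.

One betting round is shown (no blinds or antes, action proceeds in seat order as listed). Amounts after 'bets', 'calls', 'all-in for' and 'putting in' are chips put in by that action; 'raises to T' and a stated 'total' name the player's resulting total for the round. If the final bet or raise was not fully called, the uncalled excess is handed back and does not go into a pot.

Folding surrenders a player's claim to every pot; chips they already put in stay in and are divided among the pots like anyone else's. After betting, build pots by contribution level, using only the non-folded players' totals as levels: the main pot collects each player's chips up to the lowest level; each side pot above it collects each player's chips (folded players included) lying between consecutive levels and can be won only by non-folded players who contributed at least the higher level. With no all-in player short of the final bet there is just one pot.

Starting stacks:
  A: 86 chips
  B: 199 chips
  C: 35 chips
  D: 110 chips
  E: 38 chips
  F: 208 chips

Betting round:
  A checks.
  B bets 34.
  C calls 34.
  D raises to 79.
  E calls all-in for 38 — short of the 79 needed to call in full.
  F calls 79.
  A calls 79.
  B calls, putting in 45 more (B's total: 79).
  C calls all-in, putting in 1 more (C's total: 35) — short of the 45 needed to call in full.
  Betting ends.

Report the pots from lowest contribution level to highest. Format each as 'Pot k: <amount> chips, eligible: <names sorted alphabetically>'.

Pot 1: 210 chips, eligible: A, B, C, D, E, F
Pot 2: 15 chips, eligible: A, B, D, E, F
Pot 3: 164 chips, eligible: A, B, D, F

Derivation:
Contributions: A=79, B=79, C=35, D=79, E=38, F=79
Pot levels (distinct totals of non-folded players): 35, 38, 79
Layer 1-35: 35 each from A, B, C, D, E, F = 35*6 = 210 chips; eligible A, B, C, D, E, F
Layer 36-38: 3 each from A, B, D, E, F = 3*5 = 15 chips; eligible A, B, D, E, F
Layer 39-79: 41 each from A, B, D, F = 41*4 = 164 chips; eligible A, B, D, F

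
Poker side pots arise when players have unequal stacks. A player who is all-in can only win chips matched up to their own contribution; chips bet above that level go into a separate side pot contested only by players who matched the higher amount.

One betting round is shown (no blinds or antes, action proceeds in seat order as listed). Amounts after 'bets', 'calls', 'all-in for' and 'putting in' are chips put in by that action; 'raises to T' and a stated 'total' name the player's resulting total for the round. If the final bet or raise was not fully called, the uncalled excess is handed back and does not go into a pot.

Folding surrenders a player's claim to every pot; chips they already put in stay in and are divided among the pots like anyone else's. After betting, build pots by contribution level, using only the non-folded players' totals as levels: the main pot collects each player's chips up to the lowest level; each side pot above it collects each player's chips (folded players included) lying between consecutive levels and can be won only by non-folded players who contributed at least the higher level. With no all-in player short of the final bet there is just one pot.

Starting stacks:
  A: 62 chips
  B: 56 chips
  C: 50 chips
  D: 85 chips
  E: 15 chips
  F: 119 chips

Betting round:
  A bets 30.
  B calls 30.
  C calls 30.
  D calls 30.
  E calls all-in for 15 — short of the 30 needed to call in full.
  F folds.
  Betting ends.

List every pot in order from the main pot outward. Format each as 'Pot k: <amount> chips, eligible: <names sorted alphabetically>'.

Pot 1: 75 chips, eligible: A, B, C, D, E
Pot 2: 60 chips, eligible: A, B, C, D

Derivation:
Contributions: A=30, B=30, C=30, D=30, E=15
Folded: F
Pot levels (distinct totals of non-folded players): 15, 30
Layer 1-15: 15 each from A, B, C, D, E = 15*5 = 75 chips; eligible A, B, C, D, E
Layer 16-30: 15 each from A, B, C, D = 15*4 = 60 chips; eligible A, B, C, D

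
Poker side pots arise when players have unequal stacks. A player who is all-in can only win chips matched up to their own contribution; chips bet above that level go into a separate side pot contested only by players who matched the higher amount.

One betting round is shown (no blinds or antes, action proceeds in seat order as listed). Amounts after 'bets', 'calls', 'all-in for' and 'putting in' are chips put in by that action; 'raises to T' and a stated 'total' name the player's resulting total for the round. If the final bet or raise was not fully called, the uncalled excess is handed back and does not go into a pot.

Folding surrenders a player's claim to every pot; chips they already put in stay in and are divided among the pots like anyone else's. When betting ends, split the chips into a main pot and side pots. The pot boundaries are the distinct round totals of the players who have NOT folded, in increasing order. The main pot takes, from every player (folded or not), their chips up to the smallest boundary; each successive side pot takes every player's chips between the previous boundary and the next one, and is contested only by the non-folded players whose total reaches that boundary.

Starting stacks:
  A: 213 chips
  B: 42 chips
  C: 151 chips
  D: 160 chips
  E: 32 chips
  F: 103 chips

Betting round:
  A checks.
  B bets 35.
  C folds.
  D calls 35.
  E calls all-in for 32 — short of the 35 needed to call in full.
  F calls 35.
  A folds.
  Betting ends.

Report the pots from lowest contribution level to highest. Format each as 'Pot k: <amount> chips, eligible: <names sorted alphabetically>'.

Contributions: B=35, D=35, E=32, F=35
Folded: A, C
Pot levels (distinct totals of non-folded players): 32, 35
Layer 1-32: 32 each from B, D, E, F = 32*4 = 128 chips; eligible B, D, E, F
Layer 33-35: 3 each from B, D, F = 3*3 = 9 chips; eligible B, D, F

Pot 1: 128 chips, eligible: B, D, E, F
Pot 2: 9 chips, eligible: B, D, F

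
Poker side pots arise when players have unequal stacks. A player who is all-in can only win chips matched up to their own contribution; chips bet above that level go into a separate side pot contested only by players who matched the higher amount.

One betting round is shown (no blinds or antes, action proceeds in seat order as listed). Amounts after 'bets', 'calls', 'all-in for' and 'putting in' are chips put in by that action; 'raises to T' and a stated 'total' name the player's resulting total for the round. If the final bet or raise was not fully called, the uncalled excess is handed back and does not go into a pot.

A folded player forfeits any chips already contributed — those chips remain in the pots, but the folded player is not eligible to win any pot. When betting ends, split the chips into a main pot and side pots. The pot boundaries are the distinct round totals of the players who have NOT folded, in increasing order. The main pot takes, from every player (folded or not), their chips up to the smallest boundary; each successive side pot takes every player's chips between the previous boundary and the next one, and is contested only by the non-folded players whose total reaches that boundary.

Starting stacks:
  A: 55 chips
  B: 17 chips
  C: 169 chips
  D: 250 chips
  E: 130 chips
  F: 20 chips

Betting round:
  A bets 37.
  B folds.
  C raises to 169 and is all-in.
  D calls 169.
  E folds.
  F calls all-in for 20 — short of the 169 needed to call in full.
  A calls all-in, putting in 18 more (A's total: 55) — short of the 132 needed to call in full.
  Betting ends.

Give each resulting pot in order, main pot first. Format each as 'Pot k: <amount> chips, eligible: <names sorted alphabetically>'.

Pot 1: 80 chips, eligible: A, C, D, F
Pot 2: 105 chips, eligible: A, C, D
Pot 3: 228 chips, eligible: C, D

Derivation:
Contributions: A=55, C=169, D=169, F=20
Folded: B, E
Pot levels (distinct totals of non-folded players): 20, 55, 169
Layer 1-20: 20 each from A, C, D, F = 20*4 = 80 chips; eligible A, C, D, F
Layer 21-55: 35 each from A, C, D = 35*3 = 105 chips; eligible A, C, D
Layer 56-169: 114 each from C, D = 114*2 = 228 chips; eligible C, D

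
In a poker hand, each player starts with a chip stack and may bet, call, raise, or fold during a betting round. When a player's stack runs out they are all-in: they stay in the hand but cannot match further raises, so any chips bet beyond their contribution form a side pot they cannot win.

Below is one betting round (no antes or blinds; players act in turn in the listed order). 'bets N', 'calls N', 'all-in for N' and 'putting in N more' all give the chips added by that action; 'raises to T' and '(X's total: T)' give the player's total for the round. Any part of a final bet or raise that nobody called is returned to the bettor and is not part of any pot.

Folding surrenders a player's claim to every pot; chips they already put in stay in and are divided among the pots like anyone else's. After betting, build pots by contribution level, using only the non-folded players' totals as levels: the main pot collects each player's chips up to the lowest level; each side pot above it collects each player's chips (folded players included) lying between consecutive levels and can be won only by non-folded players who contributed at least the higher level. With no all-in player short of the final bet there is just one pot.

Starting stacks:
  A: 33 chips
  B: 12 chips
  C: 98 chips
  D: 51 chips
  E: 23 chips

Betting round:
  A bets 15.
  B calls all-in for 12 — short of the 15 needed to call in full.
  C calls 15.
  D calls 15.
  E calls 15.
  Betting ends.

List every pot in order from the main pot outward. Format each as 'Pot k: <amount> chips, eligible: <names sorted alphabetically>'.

Contributions: A=15, B=12, C=15, D=15, E=15
Pot levels (distinct totals of non-folded players): 12, 15
Layer 1-12: 12 each from A, B, C, D, E = 12*5 = 60 chips; eligible A, B, C, D, E
Layer 13-15: 3 each from A, C, D, E = 3*4 = 12 chips; eligible A, C, D, E

Pot 1: 60 chips, eligible: A, B, C, D, E
Pot 2: 12 chips, eligible: A, C, D, E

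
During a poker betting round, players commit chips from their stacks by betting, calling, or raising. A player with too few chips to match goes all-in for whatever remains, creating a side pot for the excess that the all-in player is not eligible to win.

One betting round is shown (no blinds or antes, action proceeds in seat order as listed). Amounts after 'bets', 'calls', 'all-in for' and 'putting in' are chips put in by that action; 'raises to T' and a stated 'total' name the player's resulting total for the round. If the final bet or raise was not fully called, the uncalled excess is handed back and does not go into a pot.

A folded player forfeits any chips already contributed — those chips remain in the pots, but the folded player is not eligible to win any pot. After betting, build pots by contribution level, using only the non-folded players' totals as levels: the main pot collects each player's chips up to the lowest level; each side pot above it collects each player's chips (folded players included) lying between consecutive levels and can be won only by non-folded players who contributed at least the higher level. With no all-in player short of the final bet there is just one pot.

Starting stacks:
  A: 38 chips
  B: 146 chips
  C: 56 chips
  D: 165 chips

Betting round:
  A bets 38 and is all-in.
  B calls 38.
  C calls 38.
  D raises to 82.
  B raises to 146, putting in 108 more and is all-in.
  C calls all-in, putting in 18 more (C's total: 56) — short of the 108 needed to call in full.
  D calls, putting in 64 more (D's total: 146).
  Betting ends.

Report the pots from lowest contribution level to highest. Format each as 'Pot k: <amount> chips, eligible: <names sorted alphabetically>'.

Contributions: A=38, B=146, C=56, D=146
Pot levels (distinct totals of non-folded players): 38, 56, 146
Layer 1-38: 38 each from A, B, C, D = 38*4 = 152 chips; eligible A, B, C, D
Layer 39-56: 18 each from B, C, D = 18*3 = 54 chips; eligible B, C, D
Layer 57-146: 90 each from B, D = 90*2 = 180 chips; eligible B, D

Pot 1: 152 chips, eligible: A, B, C, D
Pot 2: 54 chips, eligible: B, C, D
Pot 3: 180 chips, eligible: B, D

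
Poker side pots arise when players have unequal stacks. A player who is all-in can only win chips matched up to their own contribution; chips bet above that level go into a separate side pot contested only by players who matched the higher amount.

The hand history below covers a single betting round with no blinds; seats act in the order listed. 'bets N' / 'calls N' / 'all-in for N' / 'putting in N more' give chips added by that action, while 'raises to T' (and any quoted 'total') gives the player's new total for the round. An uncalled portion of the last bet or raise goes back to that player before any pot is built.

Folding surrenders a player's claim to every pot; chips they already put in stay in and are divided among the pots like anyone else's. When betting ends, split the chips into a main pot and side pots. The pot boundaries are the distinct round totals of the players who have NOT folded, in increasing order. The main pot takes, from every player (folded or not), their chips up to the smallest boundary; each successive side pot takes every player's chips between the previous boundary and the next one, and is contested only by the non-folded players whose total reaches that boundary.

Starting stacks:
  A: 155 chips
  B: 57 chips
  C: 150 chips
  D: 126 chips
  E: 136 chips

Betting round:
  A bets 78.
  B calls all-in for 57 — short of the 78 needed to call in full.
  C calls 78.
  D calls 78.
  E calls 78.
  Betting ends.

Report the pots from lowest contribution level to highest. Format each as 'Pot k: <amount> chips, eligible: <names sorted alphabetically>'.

Pot 1: 285 chips, eligible: A, B, C, D, E
Pot 2: 84 chips, eligible: A, C, D, E

Derivation:
Contributions: A=78, B=57, C=78, D=78, E=78
Pot levels (distinct totals of non-folded players): 57, 78
Layer 1-57: 57 each from A, B, C, D, E = 57*5 = 285 chips; eligible A, B, C, D, E
Layer 58-78: 21 each from A, C, D, E = 21*4 = 84 chips; eligible A, C, D, E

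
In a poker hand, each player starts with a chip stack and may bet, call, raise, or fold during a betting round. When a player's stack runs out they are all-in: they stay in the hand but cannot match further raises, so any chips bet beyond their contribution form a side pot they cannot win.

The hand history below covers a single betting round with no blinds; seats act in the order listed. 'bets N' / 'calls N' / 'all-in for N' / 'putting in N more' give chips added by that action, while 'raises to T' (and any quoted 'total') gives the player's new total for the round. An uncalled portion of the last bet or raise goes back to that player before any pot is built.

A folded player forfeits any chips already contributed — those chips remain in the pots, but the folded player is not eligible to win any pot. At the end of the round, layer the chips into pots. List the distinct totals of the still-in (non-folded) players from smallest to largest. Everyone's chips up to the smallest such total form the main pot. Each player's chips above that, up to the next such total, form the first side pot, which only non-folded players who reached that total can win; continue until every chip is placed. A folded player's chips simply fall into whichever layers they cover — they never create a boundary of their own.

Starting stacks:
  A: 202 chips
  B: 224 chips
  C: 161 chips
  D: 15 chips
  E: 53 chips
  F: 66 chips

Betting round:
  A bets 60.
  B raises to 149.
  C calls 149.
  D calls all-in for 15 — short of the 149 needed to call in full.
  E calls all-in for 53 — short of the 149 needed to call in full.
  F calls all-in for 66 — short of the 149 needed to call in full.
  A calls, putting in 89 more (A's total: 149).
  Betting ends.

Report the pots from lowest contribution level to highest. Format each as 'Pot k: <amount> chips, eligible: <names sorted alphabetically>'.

Pot 1: 90 chips, eligible: A, B, C, D, E, F
Pot 2: 190 chips, eligible: A, B, C, E, F
Pot 3: 52 chips, eligible: A, B, C, F
Pot 4: 249 chips, eligible: A, B, C

Derivation:
Contributions: A=149, B=149, C=149, D=15, E=53, F=66
Pot levels (distinct totals of non-folded players): 15, 53, 66, 149
Layer 1-15: 15 each from A, B, C, D, E, F = 15*6 = 90 chips; eligible A, B, C, D, E, F
Layer 16-53: 38 each from A, B, C, E, F = 38*5 = 190 chips; eligible A, B, C, E, F
Layer 54-66: 13 each from A, B, C, F = 13*4 = 52 chips; eligible A, B, C, F
Layer 67-149: 83 each from A, B, C = 83*3 = 249 chips; eligible A, B, C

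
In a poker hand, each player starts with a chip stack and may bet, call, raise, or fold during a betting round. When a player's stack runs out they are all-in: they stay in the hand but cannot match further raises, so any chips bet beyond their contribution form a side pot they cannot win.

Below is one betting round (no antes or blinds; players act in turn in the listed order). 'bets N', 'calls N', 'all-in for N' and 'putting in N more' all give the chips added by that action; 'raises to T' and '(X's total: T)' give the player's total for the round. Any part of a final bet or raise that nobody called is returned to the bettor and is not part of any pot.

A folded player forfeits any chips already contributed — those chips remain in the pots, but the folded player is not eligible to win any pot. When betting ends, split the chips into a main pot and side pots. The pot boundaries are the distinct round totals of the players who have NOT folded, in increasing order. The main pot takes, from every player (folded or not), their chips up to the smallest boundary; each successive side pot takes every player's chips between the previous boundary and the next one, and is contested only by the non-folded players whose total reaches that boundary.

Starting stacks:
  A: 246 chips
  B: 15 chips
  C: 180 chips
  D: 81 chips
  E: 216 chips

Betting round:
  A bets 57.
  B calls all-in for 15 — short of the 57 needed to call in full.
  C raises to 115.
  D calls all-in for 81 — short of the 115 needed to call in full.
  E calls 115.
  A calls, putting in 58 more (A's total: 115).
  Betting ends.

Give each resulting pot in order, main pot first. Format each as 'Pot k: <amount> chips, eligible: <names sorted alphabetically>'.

Contributions: A=115, B=15, C=115, D=81, E=115
Pot levels (distinct totals of non-folded players): 15, 81, 115
Layer 1-15: 15 each from A, B, C, D, E = 15*5 = 75 chips; eligible A, B, C, D, E
Layer 16-81: 66 each from A, C, D, E = 66*4 = 264 chips; eligible A, C, D, E
Layer 82-115: 34 each from A, C, E = 34*3 = 102 chips; eligible A, C, E

Pot 1: 75 chips, eligible: A, B, C, D, E
Pot 2: 264 chips, eligible: A, C, D, E
Pot 3: 102 chips, eligible: A, C, E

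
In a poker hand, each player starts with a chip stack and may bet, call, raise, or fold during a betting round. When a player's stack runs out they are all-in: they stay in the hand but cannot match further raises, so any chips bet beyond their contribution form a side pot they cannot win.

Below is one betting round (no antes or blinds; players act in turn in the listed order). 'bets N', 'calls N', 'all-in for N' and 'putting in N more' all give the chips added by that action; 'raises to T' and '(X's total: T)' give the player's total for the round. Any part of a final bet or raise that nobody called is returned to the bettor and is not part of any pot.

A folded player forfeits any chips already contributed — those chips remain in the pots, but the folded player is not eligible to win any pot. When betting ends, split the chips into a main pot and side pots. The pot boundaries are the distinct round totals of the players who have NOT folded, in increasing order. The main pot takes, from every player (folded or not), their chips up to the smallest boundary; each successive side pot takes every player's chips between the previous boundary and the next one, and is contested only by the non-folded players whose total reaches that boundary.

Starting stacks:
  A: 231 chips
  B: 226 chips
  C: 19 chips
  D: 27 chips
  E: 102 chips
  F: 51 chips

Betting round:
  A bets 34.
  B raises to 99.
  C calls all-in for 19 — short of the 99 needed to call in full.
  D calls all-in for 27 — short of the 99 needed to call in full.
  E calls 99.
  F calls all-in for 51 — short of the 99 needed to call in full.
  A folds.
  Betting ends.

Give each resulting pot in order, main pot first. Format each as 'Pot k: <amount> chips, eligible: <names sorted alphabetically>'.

Contributions: A=34, B=99, C=19, D=27, E=99, F=51
Folded: A
Pot levels (distinct totals of non-folded players): 19, 27, 51, 99
Layer 1-19: 19 each from A, B, C, D, E, F = 19*6 = 114 chips; eligible B, C, D, E, F
Layer 20-27: 8 each from A, B, D, E, F = 8*5 = 40 chips; eligible B, D, E, F
Layer 28-51: A 7 + B 24 + E 24 + F 24 = 79 chips; eligible B, E, F
Layer 52-99: 48 each from B, E = 48*2 = 96 chips; eligible B, E

Pot 1: 114 chips, eligible: B, C, D, E, F
Pot 2: 40 chips, eligible: B, D, E, F
Pot 3: 79 chips, eligible: B, E, F
Pot 4: 96 chips, eligible: B, E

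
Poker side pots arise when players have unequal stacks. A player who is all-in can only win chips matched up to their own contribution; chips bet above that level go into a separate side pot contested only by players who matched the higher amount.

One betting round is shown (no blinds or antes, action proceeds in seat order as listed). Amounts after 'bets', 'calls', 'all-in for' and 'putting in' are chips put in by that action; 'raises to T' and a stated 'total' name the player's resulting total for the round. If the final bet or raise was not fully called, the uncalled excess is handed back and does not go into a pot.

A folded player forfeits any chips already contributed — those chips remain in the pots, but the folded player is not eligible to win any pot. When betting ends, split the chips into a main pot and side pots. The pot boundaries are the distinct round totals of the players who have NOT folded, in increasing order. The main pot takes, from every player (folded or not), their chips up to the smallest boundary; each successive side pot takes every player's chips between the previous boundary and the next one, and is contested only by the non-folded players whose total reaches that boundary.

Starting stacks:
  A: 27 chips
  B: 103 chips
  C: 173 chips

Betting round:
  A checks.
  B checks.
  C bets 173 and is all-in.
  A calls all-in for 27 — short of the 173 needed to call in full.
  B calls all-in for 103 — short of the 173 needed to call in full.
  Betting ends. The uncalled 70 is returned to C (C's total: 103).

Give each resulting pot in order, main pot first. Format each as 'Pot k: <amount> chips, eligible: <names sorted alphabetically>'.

Contributions (after 70 returned to C): A=27, B=103, C=103
Pot levels (distinct totals of non-folded players): 27, 103
Layer 1-27: 27 each from A, B, C = 27*3 = 81 chips; eligible A, B, C
Layer 28-103: 76 each from B, C = 76*2 = 152 chips; eligible B, C

Pot 1: 81 chips, eligible: A, B, C
Pot 2: 152 chips, eligible: B, C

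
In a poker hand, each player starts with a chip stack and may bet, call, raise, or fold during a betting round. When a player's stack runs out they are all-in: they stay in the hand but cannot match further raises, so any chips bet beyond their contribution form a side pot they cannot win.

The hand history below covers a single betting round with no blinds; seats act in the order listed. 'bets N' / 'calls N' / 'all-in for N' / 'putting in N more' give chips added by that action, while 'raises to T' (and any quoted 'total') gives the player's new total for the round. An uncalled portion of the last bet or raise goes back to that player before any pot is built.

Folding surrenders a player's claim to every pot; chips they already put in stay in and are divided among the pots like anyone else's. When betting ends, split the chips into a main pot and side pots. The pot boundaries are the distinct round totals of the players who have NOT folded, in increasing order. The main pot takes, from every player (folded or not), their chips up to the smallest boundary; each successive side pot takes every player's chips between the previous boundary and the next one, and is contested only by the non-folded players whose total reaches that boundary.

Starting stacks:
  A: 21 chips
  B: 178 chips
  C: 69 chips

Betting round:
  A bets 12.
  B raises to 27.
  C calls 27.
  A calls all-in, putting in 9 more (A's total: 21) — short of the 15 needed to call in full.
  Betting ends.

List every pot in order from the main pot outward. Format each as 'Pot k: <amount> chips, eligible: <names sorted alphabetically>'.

Contributions: A=21, B=27, C=27
Pot levels (distinct totals of non-folded players): 21, 27
Layer 1-21: 21 each from A, B, C = 21*3 = 63 chips; eligible A, B, C
Layer 22-27: 6 each from B, C = 6*2 = 12 chips; eligible B, C

Pot 1: 63 chips, eligible: A, B, C
Pot 2: 12 chips, eligible: B, C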